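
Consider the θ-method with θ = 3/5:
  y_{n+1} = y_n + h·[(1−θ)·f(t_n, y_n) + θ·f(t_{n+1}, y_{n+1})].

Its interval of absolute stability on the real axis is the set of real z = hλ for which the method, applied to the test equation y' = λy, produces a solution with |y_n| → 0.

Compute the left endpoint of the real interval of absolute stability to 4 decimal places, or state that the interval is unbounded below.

With y'=λy (z=hλ):
  y_{n+1} = y_n + z·[2/5·y_n + 3/5·y_{n+1}] ⇒ (1 − 3/5z)y_{n+1} = (1 + 2/5z)y_n
  so R(z) = (1 + 2/5z)/(1 − 3/5z).

Solve |R(x)|<1 on ℝ⁻.
x=-1.33: |R|=0.2603
x=-2: |R|=0.0909
x=-10: |R|=0.4286
x=-100: |R|=0.6393
θ=3/5≥1/2 ⇒ |1+2/5x|<|1−3/5x| ∀x<0 ⇒ unbounded interval.

(−∞, 0) — no finite endpoint.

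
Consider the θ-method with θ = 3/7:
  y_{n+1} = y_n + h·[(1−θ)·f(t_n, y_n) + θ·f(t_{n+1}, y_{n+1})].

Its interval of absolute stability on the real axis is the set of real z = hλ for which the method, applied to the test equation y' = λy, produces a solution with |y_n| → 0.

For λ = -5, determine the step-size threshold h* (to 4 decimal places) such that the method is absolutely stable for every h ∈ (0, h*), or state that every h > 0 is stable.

(-14.0000,0); λ=-5 ⇒ h* = (14)/5 = 2.8000.

On y'=λy, z=hλ:
  y_{n+1} = y_n + z·[4/7·y_n + 3/7·y_{n+1}] ⇒ (1 − 3/7z)y_{n+1} = (1 + 4/7z)y_n
  ⇒ R(z) = (1 + 4/7z)/(1 − 3/7z).

Solve |R(x)|<1 on ℝ⁻.
x=-1.69: |R|=0.0199
R=−1: 1+4/7x = −1+3/7x ⇒ -1/7x=2 ⇒ x=2/(-1/7)=-14.0000
Confirm numerically:
  x=-13.521: |R|=0.98993 <1
  x=-13.297: |R|=0.98501 <1
  x=-10.395: |R|=0.90559 <1
  x=-9.292: |R|=0.86501 <1
  x=-14.589: |R|=1.01160 >1
  x=-14.455: |R|=1.00903 >1
So |R|<1 on (-14.0000, 0).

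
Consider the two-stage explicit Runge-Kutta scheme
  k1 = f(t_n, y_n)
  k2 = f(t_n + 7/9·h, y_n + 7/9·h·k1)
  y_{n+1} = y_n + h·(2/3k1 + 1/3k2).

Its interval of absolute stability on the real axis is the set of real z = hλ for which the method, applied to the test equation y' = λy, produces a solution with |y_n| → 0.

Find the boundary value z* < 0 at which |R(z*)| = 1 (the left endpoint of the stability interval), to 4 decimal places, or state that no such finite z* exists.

Set f=λy, z=hλ:
  k1=λy_n ⇒ h·k1=z·y_n;  k2=λ(1+7/9z)y_n ⇒ h·k2=z(1+7/9z)y_n
  y_{n+1}/y_n = 1 + 2/3z + 1/3z(1+7/9z) = 1 + z + 7/27z²
  Hence R(z) = 1 + z + 7/27z².

Boundary: |R(x)|=1, x<0.
x=-0.42: |R|=0.6257
R=1: x+7/27x²=0 ⇒ x=−27/7=-3.8571; min R=1−1/(4·7/27)=0.0357>−1
Confirm numerically:
  x=-2.878: |R|=0.26941 <1
  x=-2.401: |R|=0.09358 <1
  x=-2.153: |R|=0.04877 <1
  x=-1.987: |R|=0.03660 <1
  x=-4.439: |R|=1.66963 >1
  x=-3.956: |R|=1.10139 >1
So |R|<1 on (-3.8571, 0).

left endpoint -3.8571.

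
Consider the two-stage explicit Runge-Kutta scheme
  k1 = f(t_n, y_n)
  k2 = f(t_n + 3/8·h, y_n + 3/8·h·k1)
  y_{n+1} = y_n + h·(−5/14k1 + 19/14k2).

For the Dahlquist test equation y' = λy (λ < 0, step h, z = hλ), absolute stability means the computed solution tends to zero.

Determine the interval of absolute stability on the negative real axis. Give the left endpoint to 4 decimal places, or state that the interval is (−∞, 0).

Test eqn y'=λy, z=hλ:
  k1=λy_n ⇒ h·k1=z·y_n;  k2=λ(1+3/8z)y_n ⇒ h·k2=z(1+3/8z)y_n
  y_{n+1}/y_n = 1 − 5/14z + 19/14z(1+3/8z) = 1 + z + 57/112z²
  so R(z) = 1 + z + 57/112z².

Solve |R(x)|<1 on ℝ⁻.
x=-1.63: |R|=0.7222
R=1: x+57/112x²=0 ⇒ x=−112/57=-1.9649; min R=1−1/(4·57/112)=0.5088>−1
Confirm numerically:
  x=-1.733: |R|=0.79546 <1
  x=-1.603: |R|=0.70475 <1
  x=-1.000: |R|=0.50893 <1
  x=-2.461: |R|=1.62134 >1
  x=-2.058: |R|=1.09750 >1
Stable set (-1.9649, 0).

(-1.9649, 0).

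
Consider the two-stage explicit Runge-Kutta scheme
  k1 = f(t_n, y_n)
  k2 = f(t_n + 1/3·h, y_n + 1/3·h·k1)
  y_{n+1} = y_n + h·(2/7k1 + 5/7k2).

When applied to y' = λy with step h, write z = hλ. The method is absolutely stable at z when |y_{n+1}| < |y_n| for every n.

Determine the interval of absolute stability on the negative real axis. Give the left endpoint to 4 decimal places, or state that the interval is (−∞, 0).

z∈(-4.2000,0).

Set f=λy, z=hλ:
  k1=λy_n ⇒ h·k1=z·y_n;  k2=λ(1+1/3z)y_n ⇒ h·k2=z(1+1/3z)y_n
  y_{n+1}/y_n = 1 + 2/7z + 5/7z(1+1/3z) = 1 + z + 5/21z²
  ⇒ R(z) = 1 + z + 5/21z².

Solve |R(x)|<1 on ℝ⁻.
x=-0.49: |R|=0.5672
R=1: x+5/21x²=0 ⇒ x=−21/5=-4.2000; min R=1−1/(4·5/21)=-0.0500>−1
Confirm numerically:
  x=-4.080: |R|=0.88343 <1
  x=-3.967: |R|=0.77993 <1
  x=-3.147: |R|=0.21100 <1
  x=-4.762: |R|=1.63720 >1
  x=-4.419: |R|=1.23042 >1
Stable set (-4.2000, 0).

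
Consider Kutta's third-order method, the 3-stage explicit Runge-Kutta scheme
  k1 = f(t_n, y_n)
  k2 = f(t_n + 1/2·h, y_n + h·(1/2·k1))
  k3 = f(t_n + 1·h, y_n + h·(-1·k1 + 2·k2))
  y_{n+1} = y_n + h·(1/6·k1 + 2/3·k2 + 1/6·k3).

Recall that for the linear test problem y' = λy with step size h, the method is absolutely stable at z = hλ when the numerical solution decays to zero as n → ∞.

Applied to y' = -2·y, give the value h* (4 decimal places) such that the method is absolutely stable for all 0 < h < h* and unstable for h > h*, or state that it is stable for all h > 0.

Test eqn y'=λy, z=hλ:
  order 3, 3-stage ⇒ R(z)=1+z+z^2/2+z^3/6
  (e.g. R(-0.67)=0.50432, |R|=0.50432)

Need |R(x)|<1, x<0.
x=-0.67: |R|=0.5043
|R(-1.67)|=0.0518 |R(-1.04)|=0.3133 |R(-0.85)|=0.4089
Bisect:
  x_lo=-2.9625 |R|=1.9077  x_hi=-0.3532 |R|=0.7018
  mid=-1.65787 |R|=0.04305 →hi
  mid=-2.31019 |R|=0.69660 →hi
  mid=-2.63635 |R|=1.21509 →lo
  mid=-2.47327 |R|=0.93626 →hi
  mid=-2.55481 |R|=1.07051 →lo
  mid=-2.51404 |R|=1.00212 →lo
  mid=-2.49365 |R|=0.96888 →hi
  ...
  [-2.51276,-2.51260] ⇒ x*=-2.5127
Stable set (-2.5127, 0).

(-2.5127,0); λ=-2 ⇒ h* = 1.2564.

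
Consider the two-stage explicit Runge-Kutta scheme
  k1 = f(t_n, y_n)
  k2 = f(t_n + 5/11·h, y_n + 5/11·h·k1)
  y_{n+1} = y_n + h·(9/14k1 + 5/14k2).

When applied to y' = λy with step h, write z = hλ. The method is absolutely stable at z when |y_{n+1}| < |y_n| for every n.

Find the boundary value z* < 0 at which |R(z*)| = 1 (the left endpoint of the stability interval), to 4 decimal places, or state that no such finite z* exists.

With y'=λy (z=hλ):
  k1=λy_n ⇒ h·k1=z·y_n;  k2=λ(1+5/11z)y_n ⇒ h·k2=z(1+5/11z)y_n
  y_{n+1}/y_n = 1 + 9/14z + 5/14z(1+5/11z) = 1 + z + 25/154z²
  R(z) = 1 + z + 25/154z².

Solve |R(x)|<1 on ℝ⁻.
x=-1.75: |R|=0.2528
R=1: x+25/154x²=0 ⇒ x=−154/25=-6.1600; min R=1−1/(4·25/154)=-0.5400>−1
Confirm numerically:
  x=-5.491: |R|=0.40366 <1
  x=-3.528: |R|=0.50742 <1
  x=-3.280: |R|=0.53351 <1
  x=-6.687: |R|=1.57209 >1
  x=-6.552: |R|=1.41695 >1
  x=-6.400: |R|=1.24935 >1
So |R|<1 on (-6.1600, 0).

left endpoint -6.1600.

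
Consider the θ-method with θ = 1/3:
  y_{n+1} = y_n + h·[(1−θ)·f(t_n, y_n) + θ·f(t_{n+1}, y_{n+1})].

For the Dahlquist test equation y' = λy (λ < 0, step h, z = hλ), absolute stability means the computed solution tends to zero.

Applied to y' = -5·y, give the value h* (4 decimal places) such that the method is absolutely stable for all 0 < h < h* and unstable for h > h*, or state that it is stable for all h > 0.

On y'=λy, z=hλ:
  y_{n+1} = y_n + z·[2/3·y_n + 1/3·y_{n+1}] ⇒ (1 − 1/3z)y_{n+1} = (1 + 2/3z)y_n
  so R(z) = (1 + 2/3z)/(1 − 1/3z).

Solve |R(x)|<1 on ℝ⁻.
x=-1.22: |R|=0.1327
R=−1: 1+2/3x = −1+1/3x ⇒ -1/3x=2 ⇒ x=2/(-1/3)=-6.0000
Confirm numerically:
  x=-4.838: |R|=0.85175 <1
  x=-3.431: |R|=0.60053 <1
  x=-3.173: |R|=0.54204 <1
  x=-6.506: |R|=1.05323 >1
  x=-6.335: |R|=1.03589 >1
  x=-6.257: |R|=1.02776 >1
Stable set (-6.0000, 0).

(-6.0000,0); λ=-5 ⇒ h* = (6)/5 = 1.2000.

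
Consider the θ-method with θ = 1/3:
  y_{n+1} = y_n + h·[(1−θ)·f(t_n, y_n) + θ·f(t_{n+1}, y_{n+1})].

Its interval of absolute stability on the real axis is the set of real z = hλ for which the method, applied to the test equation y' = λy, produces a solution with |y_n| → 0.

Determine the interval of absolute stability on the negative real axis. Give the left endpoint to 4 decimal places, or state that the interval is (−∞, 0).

With y'=λy (z=hλ):
  y_{n+1} = y_n + z·[2/3·y_n + 1/3·y_{n+1}] ⇒ (1 − 1/3z)y_{n+1} = (1 + 2/3z)y_n
  ⇒ R(z) = (1 + 2/3z)/(1 − 1/3z).

Need |R(x)|<1, x<0.
x=-0.64: |R|=0.4725
R=−1: 1+2/3x = −1+1/3x ⇒ -1/3x=2 ⇒ x=2/(-1/3)=-6.0000
Confirm numerically:
  x=-4.896: |R|=0.86018 <1
  x=-4.424: |R|=0.78772 <1
  x=-3.253: |R|=0.56069 <1
  x=-6.436: |R|=1.04621 >1
  x=-6.041: |R|=1.00453 >1
Interval (-6.0000, 0).

z∈(-6.0000,0).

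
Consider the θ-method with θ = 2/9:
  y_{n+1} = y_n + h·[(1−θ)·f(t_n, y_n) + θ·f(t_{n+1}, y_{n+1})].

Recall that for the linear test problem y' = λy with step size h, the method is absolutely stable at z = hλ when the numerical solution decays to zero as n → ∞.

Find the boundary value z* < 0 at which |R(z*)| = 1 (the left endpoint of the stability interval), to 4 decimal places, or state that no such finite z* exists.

left endpoint -3.6000.

With y'=λy (z=hλ):
  y_{n+1} = y_n + z·[7/9·y_n + 2/9·y_{n+1}] ⇒ (1 − 2/9z)y_{n+1} = (1 + 7/9z)y_n
  Hence R(z) = (1 + 7/9z)/(1 − 2/9z).

Find x<0 with |R(x)|<1.
x=-0.79: |R|=0.3280
R=−1: 1+7/9x = −1+2/9x ⇒ -5/9x=2 ⇒ x=2/(-5/9)=-3.6000
Confirm numerically:
  x=-3.578: |R|=0.99319 <1
  x=-3.528: |R|=0.97758 <1
  x=-2.255: |R|=0.50222 <1
  x=-4.018: |R|=1.12268 >1
  x=-3.862: |R|=1.07833 >1
  x=-3.720: |R|=1.03650 >1
So |R|<1 on (-3.6000, 0).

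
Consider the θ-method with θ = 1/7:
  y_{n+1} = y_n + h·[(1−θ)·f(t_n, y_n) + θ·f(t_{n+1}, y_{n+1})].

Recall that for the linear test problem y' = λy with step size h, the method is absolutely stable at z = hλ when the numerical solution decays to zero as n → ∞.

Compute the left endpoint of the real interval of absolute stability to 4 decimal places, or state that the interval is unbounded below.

Set f=λy, z=hλ:
  y_{n+1} = y_n + z·[6/7·y_n + 1/7·y_{n+1}] ⇒ (1 − 1/7z)y_{n+1} = (1 + 6/7z)y_n
  Hence R(z) = (1 + 6/7z)/(1 − 1/7z).

Find x<0 with |R(x)|<1.
x=-0.52: |R|=0.5160
R=−1: 1+6/7x = −1+1/7x ⇒ -5/7x=2 ⇒ x=2/(-5/7)=-2.8000
Confirm numerically:
  x=-2.533: |R|=0.85996 <1
  x=-2.173: |R|=0.65824 <1
  x=-1.883: |R|=0.48385 <1
  x=-1.324: |R|=0.11341 <1
  x=-3.121: |R|=1.15858 >1
  x=-3.044: |R|=1.12147 >1
Interval (-2.8000, 0).

left endpoint -2.8000.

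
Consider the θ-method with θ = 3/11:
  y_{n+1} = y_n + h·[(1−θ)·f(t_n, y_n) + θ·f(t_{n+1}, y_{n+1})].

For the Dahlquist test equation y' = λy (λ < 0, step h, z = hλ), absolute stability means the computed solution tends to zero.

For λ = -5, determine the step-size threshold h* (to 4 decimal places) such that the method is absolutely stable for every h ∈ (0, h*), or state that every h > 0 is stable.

(-4.4000,0); λ=-5 ⇒ h* = (22/5)/5 = 0.8800.

With y'=λy (z=hλ):
  y_{n+1} = y_n + z·[8/11·y_n + 3/11·y_{n+1}] ⇒ (1 − 3/11z)y_{n+1} = (1 + 8/11z)y_n
  so R(z) = (1 + 8/11z)/(1 − 3/11z).

Need |R(x)|<1, x<0.
x=-1.74: |R|=0.1800
R=−1: 1+8/11x = −1+3/11x ⇒ -5/11x=2 ⇒ x=2/(-5/11)=-4.4000
Confirm numerically:
  x=-3.118: |R|=0.68507 <1
  x=-2.423: |R|=0.45892 <1
  x=-1.794: |R|=0.20461 <1
  x=-4.793: |R|=1.07743 >1
  x=-4.691: |R|=1.05803 >1
  x=-4.613: |R|=1.04288 >1
So |R|<1 on (-4.4000, 0).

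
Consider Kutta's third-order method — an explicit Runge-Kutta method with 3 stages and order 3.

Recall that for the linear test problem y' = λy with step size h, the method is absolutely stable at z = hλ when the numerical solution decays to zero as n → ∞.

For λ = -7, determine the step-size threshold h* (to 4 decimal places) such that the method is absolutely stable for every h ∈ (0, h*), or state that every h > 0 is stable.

On y'=λy, z=hλ:
  order 3, 3-stage ⇒ R(z)=1+z+z^2/2+z^3/6
  (e.g. R(-0.96)=0.35334, |R|=0.35334)

Boundary: |R(x)|=1, x<0.
x=-0.96: |R|=0.3533
|R(-2.43)|=0.8690 |R(-2.25)|=0.6172 |R(-1.82)|=0.1686
Bisect:
  x_lo=-3.1006 |R|=2.2617  x_hi=-0.3969 |R|=0.6714
  mid=-1.74876 |R|=0.11101 →hi
  mid=-2.42467 |R|=0.86095 →hi
  mid=-2.76263 |R|=1.46069 →lo
  mid=-2.59365 |R|=1.13806 →lo
  mid=-2.50916 |R|=0.99412 →hi
  mid=-2.55141 |R|=1.06471 →lo
  mid=-2.53028 |R|=1.02907 →lo
  ...
  [-2.51279,-2.51263] ⇒ x*=-2.5127
Interval (-2.5127, 0).

(-2.5127,0); λ=-7 ⇒ h* = 0.3590.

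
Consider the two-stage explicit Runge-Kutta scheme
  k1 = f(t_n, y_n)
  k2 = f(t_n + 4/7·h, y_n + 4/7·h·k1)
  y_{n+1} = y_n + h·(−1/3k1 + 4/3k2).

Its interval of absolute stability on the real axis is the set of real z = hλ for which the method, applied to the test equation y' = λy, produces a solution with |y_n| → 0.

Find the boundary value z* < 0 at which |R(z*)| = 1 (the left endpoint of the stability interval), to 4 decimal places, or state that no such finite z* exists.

On y'=λy, z=hλ:
  k1=λy_n ⇒ h·k1=z·y_n;  k2=λ(1+4/7z)y_n ⇒ h·k2=z(1+4/7z)y_n
  y_{n+1}/y_n = 1 − 1/3z + 4/3z(1+4/7z) = 1 + z + 16/21z²
  so R(z) = 1 + z + 16/21z².

Solve |R(x)|<1 on ℝ⁻.
x=-1.63: |R|=1.3943
R=1: x+16/21x²=0 ⇒ x=−21/16=-1.3125; min R=1−1/(4·16/21)=0.6719>−1
Confirm numerically:
  x=-1.230: |R|=0.92269 <1
  x=-0.782: |R|=0.68392 <1
  x=-0.770: |R|=0.68173 <1
  x=-0.721: |R|=0.67507 <1
  x=-1.824: |R|=1.71084 >1
  x=-1.735: |R|=1.55850 >1
  x=-1.657: |R|=1.43492 >1
Stable set (-1.3125, 0).

left endpoint -1.3125.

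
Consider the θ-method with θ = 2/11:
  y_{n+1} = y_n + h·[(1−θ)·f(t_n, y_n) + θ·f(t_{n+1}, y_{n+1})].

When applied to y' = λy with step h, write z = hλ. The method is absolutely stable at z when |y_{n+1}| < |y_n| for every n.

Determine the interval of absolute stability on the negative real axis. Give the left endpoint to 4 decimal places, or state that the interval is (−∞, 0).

z∈(-3.1429,0).

Test eqn y'=λy, z=hλ:
  y_{n+1} = y_n + z·[9/11·y_n + 2/11·y_{n+1}] ⇒ (1 − 2/11z)y_{n+1} = (1 + 9/11z)y_n
  ⇒ R(z) = (1 + 9/11z)/(1 − 2/11z).

Boundary: |R(x)|=1, x<0.
x=-0.99: |R|=0.1610
R=−1: 1+9/11x = −1+2/11x ⇒ -7/11x=2 ⇒ x=2/(-7/11)=-3.1429
Confirm numerically:
  x=-3.120: |R|=0.99072 <1
  x=-2.574: |R|=0.75341 <1
  x=-1.830: |R|=0.37312 <1
  x=-3.530: |R|=1.15006 >1
  x=-3.498: |R|=1.13814 >1
  x=-3.476: |R|=1.12990 >1
So |R|<1 on (-3.1429, 0).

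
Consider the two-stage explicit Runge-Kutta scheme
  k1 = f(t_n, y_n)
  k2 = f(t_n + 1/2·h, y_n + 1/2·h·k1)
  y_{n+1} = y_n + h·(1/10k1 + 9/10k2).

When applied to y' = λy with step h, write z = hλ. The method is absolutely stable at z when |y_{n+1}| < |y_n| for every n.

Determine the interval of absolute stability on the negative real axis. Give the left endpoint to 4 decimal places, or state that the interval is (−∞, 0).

z∈(-2.2222,0).

Test eqn y'=λy, z=hλ:
  k1=λy_n ⇒ h·k1=z·y_n;  k2=λ(1+1/2z)y_n ⇒ h·k2=z(1+1/2z)y_n
  y_{n+1}/y_n = 1 + 1/10z + 9/10z(1+1/2z) = 1 + z + 9/20z²
  so R(z) = 1 + z + 9/20z².

Boundary: |R(x)|=1, x<0.
x=-0.4: |R|=0.6720
R=1: x+9/20x²=0 ⇒ x=−20/9=-2.2222; min R=1−1/(4·9/20)=0.4444>−1
Confirm numerically:
  x=-2.054: |R|=0.84451 <1
  x=-1.717: |R|=0.60964 <1
  x=-1.550: |R|=0.53113 <1
  x=-2.586: |R|=1.42333 >1
  x=-2.571: |R|=1.40352 >1
  x=-2.542: |R|=1.36579 >1
So |R|<1 on (-2.2222, 0).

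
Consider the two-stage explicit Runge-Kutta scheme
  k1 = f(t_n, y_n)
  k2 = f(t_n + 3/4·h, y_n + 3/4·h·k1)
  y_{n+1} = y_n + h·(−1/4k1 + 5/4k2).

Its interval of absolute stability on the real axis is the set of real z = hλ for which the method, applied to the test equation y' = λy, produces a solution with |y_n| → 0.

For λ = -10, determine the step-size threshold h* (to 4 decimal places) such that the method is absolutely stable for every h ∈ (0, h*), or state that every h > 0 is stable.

Set f=λy, z=hλ:
  k1=λy_n ⇒ h·k1=z·y_n;  k2=λ(1+3/4z)y_n ⇒ h·k2=z(1+3/4z)y_n
  y_{n+1}/y_n = 1 − 1/4z + 5/4z(1+3/4z) = 1 + z + 15/16z²
  Hence R(z) = 1 + z + 15/16z².

Need |R(x)|<1, x<0.
x=-0.66: |R|=0.7484
R=1: x+15/16x²=0 ⇒ x=−16/15=-1.0667; min R=1−1/(4·15/16)=0.7333>−1
Confirm numerically:
  x=-0.893: |R|=0.85461 <1
  x=-0.865: |R|=0.83646 <1
  x=-0.607: |R|=0.73842 <1
  x=-1.174: |R|=1.11813 >1
  x=-1.160: |R|=1.10150 >1
Interval (-1.0667, 0).

(-1.0667,0); λ=-10 ⇒ h* = (16/15)/10 = 0.1067.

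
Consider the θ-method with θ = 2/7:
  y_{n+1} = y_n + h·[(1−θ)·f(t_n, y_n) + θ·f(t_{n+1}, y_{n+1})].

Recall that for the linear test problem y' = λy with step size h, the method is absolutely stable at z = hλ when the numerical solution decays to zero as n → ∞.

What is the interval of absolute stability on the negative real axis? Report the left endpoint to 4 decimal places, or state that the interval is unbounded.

Set f=λy, z=hλ:
  y_{n+1} = y_n + z·[5/7·y_n + 2/7·y_{n+1}] ⇒ (1 − 2/7z)y_{n+1} = (1 + 5/7z)y_n
  R(z) = (1 + 5/7z)/(1 − 2/7z).

Need |R(x)|<1, x<0.
x=-1.18: |R|=0.1175
R=−1: 1+5/7x = −1+2/7x ⇒ -3/7x=2 ⇒ x=2/(-3/7)=-4.6667
Confirm numerically:
  x=-2.934: |R|=0.59605 <1
  x=-2.727: |R|=0.53276 <1
  x=-2.383: |R|=0.41773 <1
  x=-2.254: |R|=0.37105 <1
  x=-5.189: |R|=1.09017 >1
  x=-4.976: |R|=1.05474 >1
  x=-4.827: |R|=1.02888 >1
So |R|<1 on (-4.6667, 0).

(-4.6667, 0).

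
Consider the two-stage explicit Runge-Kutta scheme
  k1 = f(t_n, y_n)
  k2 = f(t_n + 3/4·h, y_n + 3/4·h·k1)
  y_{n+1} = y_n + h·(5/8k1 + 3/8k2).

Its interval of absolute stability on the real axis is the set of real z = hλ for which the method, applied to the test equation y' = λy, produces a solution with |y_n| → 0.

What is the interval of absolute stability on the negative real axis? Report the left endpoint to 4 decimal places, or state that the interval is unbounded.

Test eqn y'=λy, z=hλ:
  k1=λy_n ⇒ h·k1=z·y_n;  k2=λ(1+3/4z)y_n ⇒ h·k2=z(1+3/4z)y_n
  y_{n+1}/y_n = 1 + 5/8z + 3/8z(1+3/4z) = 1 + z + 9/32z²
  R(z) = 1 + z + 9/32z².

Find x<0 with |R(x)|<1.
x=-1.42: |R|=0.1471
R=1: x+9/32x²=0 ⇒ x=−32/9=-3.5556; min R=1−1/(4·9/32)=0.1111>−1
Confirm numerically:
  x=-2.487: |R|=0.25258 <1
  x=-1.978: |R|=0.12239 <1
  x=-1.756: |R|=0.11124 <1
  x=-1.552: |R|=0.12545 <1
  x=-4.070: |R|=1.58888 >1
  x=-4.020: |R|=1.52511 >1
Stable set (-3.5556, 0).

(-3.5556, 0).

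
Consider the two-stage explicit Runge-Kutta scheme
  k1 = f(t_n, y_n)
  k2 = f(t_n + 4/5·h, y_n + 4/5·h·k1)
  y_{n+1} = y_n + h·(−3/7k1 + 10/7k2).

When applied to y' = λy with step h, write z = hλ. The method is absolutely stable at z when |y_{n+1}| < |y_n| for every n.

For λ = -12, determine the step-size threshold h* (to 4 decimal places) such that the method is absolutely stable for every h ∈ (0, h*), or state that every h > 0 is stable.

On y'=λy, z=hλ:
  k1=λy_n ⇒ h·k1=z·y_n;  k2=λ(1+4/5z)y_n ⇒ h·k2=z(1+4/5z)y_n
  y_{n+1}/y_n = 1 − 3/7z + 10/7z(1+4/5z) = 1 + z + 8/7z²
  so R(z) = 1 + z + 8/7z².

Solve |R(x)|<1 on ℝ⁻.
x=-0.58: |R|=0.8045
R=1: x+8/7x²=0 ⇒ x=−7/8=-0.8750; min R=1−1/(4·8/7)=0.7812>−1
Confirm numerically:
  x=-0.838: |R|=0.96456 <1
  x=-0.739: |R|=0.88514 <1
  x=-0.657: |R|=0.83631 <1
  x=-0.597: |R|=0.81032 <1
  x=-1.118: |R|=1.31048 >1
  x=-0.958: |R|=1.09087 >1
Stable set (-0.8750, 0).

(-0.8750,0); λ=-12 ⇒ h* = (7/8)/12 = 0.0729.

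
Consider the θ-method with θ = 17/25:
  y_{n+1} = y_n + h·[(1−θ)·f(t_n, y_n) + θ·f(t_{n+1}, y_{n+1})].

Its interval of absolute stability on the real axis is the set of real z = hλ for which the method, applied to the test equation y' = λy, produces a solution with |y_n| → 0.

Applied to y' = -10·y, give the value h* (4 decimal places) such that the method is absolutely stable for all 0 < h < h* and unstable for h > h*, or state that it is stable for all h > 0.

unbounded; (−∞, 0). Any h>0 works for λ=-10.

With y'=λy (z=hλ):
  y_{n+1} = y_n + z·[8/25·y_n + 17/25·y_{n+1}] ⇒ (1 − 17/25z)y_{n+1} = (1 + 8/25z)y_n
  ⇒ R(z) = (1 + 8/25z)/(1 − 17/25z).

Need |R(x)|<1, x<0.
x=-1.75: |R|=0.2009
x=-2: |R|=0.1525
x=-10: |R|=0.2821
x=-100: |R|=0.4493
θ=17/25≥1/2 ⇒ |1+8/25x|<|1−17/25x| ∀x<0 ⇒ stable on all of ℝ⁻.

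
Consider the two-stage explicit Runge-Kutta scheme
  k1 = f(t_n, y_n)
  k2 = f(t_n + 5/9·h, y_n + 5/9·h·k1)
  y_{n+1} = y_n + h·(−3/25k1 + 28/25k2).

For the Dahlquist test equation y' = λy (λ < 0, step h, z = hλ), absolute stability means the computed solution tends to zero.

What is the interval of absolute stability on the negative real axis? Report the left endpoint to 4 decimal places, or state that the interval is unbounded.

Set f=λy, z=hλ:
  k1=λy_n ⇒ h·k1=z·y_n;  k2=λ(1+5/9z)y_n ⇒ h·k2=z(1+5/9z)y_n
  y_{n+1}/y_n = 1 − 3/25z + 28/25z(1+5/9z) = 1 + z + 28/45z²
  so R(z) = 1 + z + 28/45z².

Boundary: |R(x)|=1, x<0.
x=-1.34: |R|=0.7773
R=1: x+28/45x²=0 ⇒ x=−45/28=-1.6071; min R=1−1/(4·28/45)=0.5982>−1
Confirm numerically:
  x=-1.142: |R|=0.66948 <1
  x=-1.133: |R|=0.66574 <1
  x=-0.800: |R|=0.59822 <1
  x=-1.899: |R|=1.34486 >1
  x=-1.800: |R|=1.21600 >1
Interval (-1.6071, 0).

z∈(-1.6071,0).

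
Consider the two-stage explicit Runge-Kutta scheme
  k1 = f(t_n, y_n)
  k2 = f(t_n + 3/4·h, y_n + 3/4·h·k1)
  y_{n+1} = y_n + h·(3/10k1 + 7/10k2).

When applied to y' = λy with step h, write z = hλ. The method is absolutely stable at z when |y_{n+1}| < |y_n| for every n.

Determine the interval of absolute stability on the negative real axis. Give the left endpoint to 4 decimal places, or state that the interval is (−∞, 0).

(-1.9048, 0).

Test eqn y'=λy, z=hλ:
  k1=λy_n ⇒ h·k1=z·y_n;  k2=λ(1+3/4z)y_n ⇒ h·k2=z(1+3/4z)y_n
  y_{n+1}/y_n = 1 + 3/10z + 7/10z(1+3/4z) = 1 + z + 21/40z²
  ⇒ R(z) = 1 + z + 21/40z².

Find x<0 with |R(x)|<1.
x=-0.91: |R|=0.5248
R=1: x+21/40x²=0 ⇒ x=−40/21=-1.9048; min R=1−1/(4·21/40)=0.5238>−1
Confirm numerically:
  x=-1.882: |R|=0.97751 <1
  x=-1.362: |R|=0.61190 <1
  x=-1.188: |R|=0.55296 <1
  x=-2.080: |R|=1.19136 >1
  x=-2.014: |R|=1.11550 >1
Stable set (-1.9048, 0).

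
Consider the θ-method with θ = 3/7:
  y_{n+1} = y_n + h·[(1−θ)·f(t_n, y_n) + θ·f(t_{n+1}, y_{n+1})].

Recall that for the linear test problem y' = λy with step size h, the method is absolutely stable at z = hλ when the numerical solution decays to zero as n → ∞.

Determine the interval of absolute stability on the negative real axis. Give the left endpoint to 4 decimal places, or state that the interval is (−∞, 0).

z∈(-14.0000,0).

On y'=λy, z=hλ:
  y_{n+1} = y_n + z·[4/7·y_n + 3/7·y_{n+1}] ⇒ (1 − 3/7z)y_{n+1} = (1 + 4/7z)y_n
  Hence R(z) = (1 + 4/7z)/(1 − 3/7z).

Find x<0 with |R(x)|<1.
x=-1.51: |R|=0.0833
R=−1: 1+4/7x = −1+3/7x ⇒ -1/7x=2 ⇒ x=2/(-1/7)=-14.0000
Confirm numerically:
  x=-11.653: |R|=0.94406 <1
  x=-9.466: |R|=0.87191 <1
  x=-6.164: |R|=0.69261 <1
  x=-14.306: |R|=1.00613 >1
  x=-14.151: |R|=1.00305 >1
Interval (-14.0000, 0).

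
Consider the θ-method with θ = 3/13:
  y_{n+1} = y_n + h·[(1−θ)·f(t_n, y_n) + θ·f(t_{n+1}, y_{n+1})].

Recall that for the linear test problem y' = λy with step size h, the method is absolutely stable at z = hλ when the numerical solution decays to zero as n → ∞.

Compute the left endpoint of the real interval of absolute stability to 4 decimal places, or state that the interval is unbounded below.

left endpoint -3.7143.

On y'=λy, z=hλ:
  y_{n+1} = y_n + z·[10/13·y_n + 3/13·y_{n+1}] ⇒ (1 − 3/13z)y_{n+1} = (1 + 10/13z)y_n
  R(z) = (1 + 10/13z)/(1 − 3/13z).

Need |R(x)|<1, x<0.
x=-0.8: |R|=0.3247
R=−1: 1+10/13x = −1+3/13x ⇒ -7/13x=2 ⇒ x=2/(-7/13)=-3.7143
Confirm numerically:
  x=-3.359: |R|=0.89223 <1
  x=-2.421: |R|=0.55323 <1
  x=-2.004: |R|=0.37029 <1
  x=-1.725: |R|=0.23384 <1
  x=-4.246: |R|=1.14461 >1
  x=-4.036: |R|=1.08969 >1
  x=-3.879: |R|=1.04680 >1
So |R|<1 on (-3.7143, 0).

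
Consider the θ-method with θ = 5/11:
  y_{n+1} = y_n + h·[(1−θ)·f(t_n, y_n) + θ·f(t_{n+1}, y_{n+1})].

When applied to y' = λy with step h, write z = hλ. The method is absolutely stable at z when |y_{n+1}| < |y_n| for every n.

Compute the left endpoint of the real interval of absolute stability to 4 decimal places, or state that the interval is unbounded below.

Test eqn y'=λy, z=hλ:
  y_{n+1} = y_n + z·[6/11·y_n + 5/11·y_{n+1}] ⇒ (1 − 5/11z)y_{n+1} = (1 + 6/11z)y_n
  so R(z) = (1 + 6/11z)/(1 − 5/11z).

Find x<0 with |R(x)|<1.
x=-0.95: |R|=0.3365
R=−1: 1+6/11x = −1+5/11x ⇒ -1/11x=2 ⇒ x=2/(-1/11)=-22.0000
Confirm numerically:
  x=-19.020: |R|=0.97191 <1
  x=-14.273: |R|=0.90619 <1
  x=-13.753: |R|=0.89661 <1
  x=-12.746: |R|=0.87617 <1
  x=-22.590: |R|=1.00476 >1
  x=-22.573: |R|=1.00463 >1
Stable set (-22.0000, 0).

left endpoint -22.0000.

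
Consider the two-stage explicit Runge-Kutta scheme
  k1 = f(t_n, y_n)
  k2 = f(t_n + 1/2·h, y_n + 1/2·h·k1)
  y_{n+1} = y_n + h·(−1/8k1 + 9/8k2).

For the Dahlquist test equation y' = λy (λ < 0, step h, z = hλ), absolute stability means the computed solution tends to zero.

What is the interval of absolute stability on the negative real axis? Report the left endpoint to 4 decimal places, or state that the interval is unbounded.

(-1.7778, 0).

Test eqn y'=λy, z=hλ:
  k1=λy_n ⇒ h·k1=z·y_n;  k2=λ(1+1/2z)y_n ⇒ h·k2=z(1+1/2z)y_n
  y_{n+1}/y_n = 1 − 1/8z + 9/8z(1+1/2z) = 1 + z + 9/16z²
  Hence R(z) = 1 + z + 9/16z².

Find x<0 with |R(x)|<1.
x=-0.43: |R|=0.6740
R=1: x+9/16x²=0 ⇒ x=−16/9=-1.7778; min R=1−1/(4·9/16)=0.5556>−1
Confirm numerically:
  x=-1.483: |R|=0.75410 <1
  x=-1.036: |R|=0.56773 <1
  x=-0.772: |R|=0.56324 <1
  x=-2.344: |R|=1.74656 >1
  x=-2.095: |R|=1.37383 >1
  x=-1.839: |R|=1.06333 >1
Interval (-1.7778, 0).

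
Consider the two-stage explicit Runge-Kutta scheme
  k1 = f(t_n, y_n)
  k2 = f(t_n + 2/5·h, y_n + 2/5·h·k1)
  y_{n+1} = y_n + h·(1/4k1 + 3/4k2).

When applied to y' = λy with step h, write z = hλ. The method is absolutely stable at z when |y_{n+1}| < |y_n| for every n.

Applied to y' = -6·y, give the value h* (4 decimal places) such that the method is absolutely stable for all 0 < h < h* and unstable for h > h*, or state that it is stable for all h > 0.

(-3.3333,0); λ=-6 ⇒ h* = (10/3)/6 = 0.5556.

With y'=λy (z=hλ):
  k1=λy_n ⇒ h·k1=z·y_n;  k2=λ(1+2/5z)y_n ⇒ h·k2=z(1+2/5z)y_n
  y_{n+1}/y_n = 1 + 1/4z + 3/4z(1+2/5z) = 1 + z + 3/10z²
  so R(z) = 1 + z + 3/10z².

Boundary: |R(x)|=1, x<0.
x=-0.55: |R|=0.5408
R=1: x+3/10x²=0 ⇒ x=−10/3=-3.3333; min R=1−1/(4·3/10)=0.1667>−1
Confirm numerically:
  x=-3.177: |R|=0.85100 <1
  x=-3.142: |R|=0.81965 <1
  x=-2.030: |R|=0.20627 <1
  x=-3.895: |R|=1.65631 >1
  x=-3.560: |R|=1.24208 >1
  x=-3.445: |R|=1.11541 >1
Interval (-3.3333, 0).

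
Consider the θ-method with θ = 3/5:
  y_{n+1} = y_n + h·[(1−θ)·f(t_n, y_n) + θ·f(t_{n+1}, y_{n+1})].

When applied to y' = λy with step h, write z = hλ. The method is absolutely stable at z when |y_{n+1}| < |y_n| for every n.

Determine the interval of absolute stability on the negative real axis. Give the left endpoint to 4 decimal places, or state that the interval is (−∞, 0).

interval (−∞, 0).

With y'=λy (z=hλ):
  y_{n+1} = y_n + z·[2/5·y_n + 3/5·y_{n+1}] ⇒ (1 − 3/5z)y_{n+1} = (1 + 2/5z)y_n
  ⇒ R(z) = (1 + 2/5z)/(1 − 3/5z).

Find x<0 with |R(x)|<1.
x=-0.59: |R|=0.5643
x=-2: |R|=0.0909
x=-10: |R|=0.4286
x=-100: |R|=0.6393
θ=3/5≥1/2 ⇒ |1+2/5x|<|1−3/5x| ∀x<0 ⇒ unbounded interval.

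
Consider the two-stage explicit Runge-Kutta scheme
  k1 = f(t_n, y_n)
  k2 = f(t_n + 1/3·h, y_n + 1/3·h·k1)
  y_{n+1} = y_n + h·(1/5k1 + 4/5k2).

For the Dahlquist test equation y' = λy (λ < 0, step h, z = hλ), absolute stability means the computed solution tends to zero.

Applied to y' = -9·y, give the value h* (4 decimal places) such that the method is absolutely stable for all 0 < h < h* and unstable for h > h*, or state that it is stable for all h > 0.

On y'=λy, z=hλ:
  k1=λy_n ⇒ h·k1=z·y_n;  k2=λ(1+1/3z)y_n ⇒ h·k2=z(1+1/3z)y_n
  y_{n+1}/y_n = 1 + 1/5z + 4/5z(1+1/3z) = 1 + z + 4/15z²
  so R(z) = 1 + z + 4/15z².

Find x<0 with |R(x)|<1.
x=-0.82: |R|=0.3593
R=1: x+4/15x²=0 ⇒ x=−15/4=-3.7500; min R=1−1/(4·4/15)=0.0625>−1
Confirm numerically:
  x=-3.665: |R|=0.91693 <1
  x=-3.279: |R|=0.58816 <1
  x=-1.940: |R|=0.06363 <1
  x=-1.755: |R|=0.06634 <1
  x=-4.338: |R|=1.68020 >1
  x=-4.003: |R|=1.27007 >1
  x=-3.926: |R|=1.18426 >1
So |R|<1 on (-3.7500, 0).

(-3.7500,0); λ=-9 ⇒ h* = (15/4)/9 = 0.4167.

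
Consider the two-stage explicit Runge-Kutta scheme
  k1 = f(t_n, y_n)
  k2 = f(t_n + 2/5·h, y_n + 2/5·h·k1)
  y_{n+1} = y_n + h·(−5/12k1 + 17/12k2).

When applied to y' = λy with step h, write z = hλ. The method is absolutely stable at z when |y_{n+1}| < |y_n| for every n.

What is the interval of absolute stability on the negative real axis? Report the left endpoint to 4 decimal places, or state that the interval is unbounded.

On y'=λy, z=hλ:
  k1=λy_n ⇒ h·k1=z·y_n;  k2=λ(1+2/5z)y_n ⇒ h·k2=z(1+2/5z)y_n
  y_{n+1}/y_n = 1 − 5/12z + 17/12z(1+2/5z) = 1 + z + 17/30z²
  so R(z) = 1 + z + 17/30z².

Boundary: |R(x)|=1, x<0.
x=-1.59: |R|=0.8426
R=1: x+17/30x²=0 ⇒ x=−30/17=-1.7647; min R=1−1/(4·17/30)=0.5588>−1
Confirm numerically:
  x=-1.498: |R|=0.77360 <1
  x=-1.063: |R|=0.57732 <1
  x=-0.842: |R|=0.55975 <1
  x=-2.321: |R|=1.73166 >1
  x=-2.261: |R|=1.63587 >1
  x=-2.121: |R|=1.42823 >1
Interval (-1.7647, 0).

z∈(-1.7647,0).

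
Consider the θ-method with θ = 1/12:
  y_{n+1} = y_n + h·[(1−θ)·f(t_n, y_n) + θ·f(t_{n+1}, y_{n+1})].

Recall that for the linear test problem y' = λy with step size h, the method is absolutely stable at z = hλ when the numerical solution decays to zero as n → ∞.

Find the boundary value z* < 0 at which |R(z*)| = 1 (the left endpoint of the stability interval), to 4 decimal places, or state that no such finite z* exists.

With y'=λy (z=hλ):
  y_{n+1} = y_n + z·[11/12·y_n + 1/12·y_{n+1}] ⇒ (1 − 1/12z)y_{n+1} = (1 + 11/12z)y_n
  R(z) = (1 + 11/12z)/(1 − 1/12z).

Boundary: |R(x)|=1, x<0.
x=-0.58: |R|=0.4467
R=−1: 1+11/12x = −1+1/12x ⇒ -5/6x=2 ⇒ x=2/(-5/6)=-2.4000
Confirm numerically:
  x=-1.748: |R|=0.52575 <1
  x=-1.678: |R|=0.47215 <1
  x=-1.306: |R|=0.17781 <1
  x=-2.881: |R|=1.32323 >1
  x=-2.676: |R|=1.18806 >1
  x=-2.649: |R|=1.16998 >1
Stable set (-2.4000, 0).

left endpoint -2.4000.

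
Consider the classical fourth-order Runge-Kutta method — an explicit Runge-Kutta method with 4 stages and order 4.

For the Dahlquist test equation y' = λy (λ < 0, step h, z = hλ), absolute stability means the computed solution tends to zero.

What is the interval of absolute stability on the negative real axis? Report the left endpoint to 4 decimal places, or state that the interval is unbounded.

Test eqn y'=λy, z=hλ:
  order 4, 4-stage ⇒ R(z)=1+z+z^2/2+z^3/6+z^4/24
  (e.g. R(-1.01)=0.37169, |R|=0.37169)

Boundary: |R(x)|=1, x<0.
x=-1.01: |R|=0.3717
|R(-2.83)|=1.0695 |R(-2.57)|=0.7210 |R(-0.9)|=0.4108
Bisect:
  x_lo=-3.3242 |R|=2.1667  x_hi=-0.0541 |R|=0.9473
  mid=-1.68916 |R|=0.27341 →hi
  mid=-2.50669 |R|=0.65503 →hi
  mid=-2.91546 |R|=1.21465 →lo
  mid=-2.71107 |R|=0.89375 →hi
  mid=-2.81326 |R|=1.04300 →lo
  mid=-2.76217 |R|=0.96569 →hi
  mid=-2.78772 |R|=1.00366 →lo
  ...
  [-2.78532,-2.78512] ⇒ x*=-2.7853
So |R|<1 on (-2.7853, 0).

z∈(-2.7853,0).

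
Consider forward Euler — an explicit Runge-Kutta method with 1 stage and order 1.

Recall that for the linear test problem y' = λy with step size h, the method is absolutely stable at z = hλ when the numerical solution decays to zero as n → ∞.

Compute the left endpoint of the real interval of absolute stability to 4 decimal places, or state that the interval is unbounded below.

z* = -2.0000.

Test eqn y'=λy, z=hλ:
  order 1, 1-stage ⇒ R(z)=1+z
  (e.g. R(-0.57)=0.43000, |R|=0.43000)

Find x<0 with |R(x)|<1.
x=-0.57: |R|=0.4300
|R(-1.94)|=0.9400 |R(-1.85)|=0.8500 |R(-1.09)|=0.0900
Bisect:
  x_lo=-2.7856 |R|=1.7856  x_hi=-0.3865 |R|=0.6135
  mid=-1.58606 |R|=0.58606 →hi
  mid=-2.18584 |R|=1.18584 →lo
  mid=-1.88595 |R|=0.88595 →hi
  mid=-2.03590 |R|=1.03590 →lo
  mid=-1.96092 |R|=0.96092 →hi
  mid=-1.99841 |R|=0.99841 →hi
  mid=-2.01715 |R|=1.01715 →lo
  ...
  [-2.00002,-1.99988] ⇒ x*=-2.0000
Interval (-2.0000, 0).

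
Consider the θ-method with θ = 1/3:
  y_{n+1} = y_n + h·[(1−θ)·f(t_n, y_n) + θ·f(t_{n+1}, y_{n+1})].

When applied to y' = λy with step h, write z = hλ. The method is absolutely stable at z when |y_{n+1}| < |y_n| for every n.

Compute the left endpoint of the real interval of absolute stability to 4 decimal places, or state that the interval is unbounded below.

Set f=λy, z=hλ:
  y_{n+1} = y_n + z·[2/3·y_n + 1/3·y_{n+1}] ⇒ (1 − 1/3z)y_{n+1} = (1 + 2/3z)y_n
  ⇒ R(z) = (1 + 2/3z)/(1 − 1/3z).

Find x<0 with |R(x)|<1.
x=-0.71: |R|=0.4259
R=−1: 1+2/3x = −1+1/3x ⇒ -1/3x=2 ⇒ x=2/(-1/3)=-6.0000
Confirm numerically:
  x=-5.087: |R|=0.88710 <1
  x=-5.053: |R|=0.88240 <1
  x=-3.307: |R|=0.57301 <1
  x=-6.347: |R|=1.03712 >1
  x=-6.275: |R|=1.02965 >1
  x=-6.245: |R|=1.02650 >1
Interval (-6.0000, 0).

left endpoint -6.0000.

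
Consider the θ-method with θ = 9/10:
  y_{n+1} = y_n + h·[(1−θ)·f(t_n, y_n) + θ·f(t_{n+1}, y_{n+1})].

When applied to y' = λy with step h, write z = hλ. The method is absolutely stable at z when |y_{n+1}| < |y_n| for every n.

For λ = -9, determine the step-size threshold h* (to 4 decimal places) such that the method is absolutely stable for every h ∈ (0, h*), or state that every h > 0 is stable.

Test eqn y'=λy, z=hλ:
  y_{n+1} = y_n + z·[1/10·y_n + 9/10·y_{n+1}] ⇒ (1 − 9/10z)y_{n+1} = (1 + 1/10z)y_n
  so R(z) = (1 + 1/10z)/(1 − 9/10z).

Need |R(x)|<1, x<0.
x=-1.63: |R|=0.3393
x=-2: |R|=0.2857
x=-10: |R|=0.0000
x=-100: |R|=0.0989
θ=9/10≥1/2 ⇒ |1+1/10x|<|1−9/10x| ∀x<0 ⇒ unbounded interval.

unbounded; (−∞, 0). Any h>0 works for λ=-9.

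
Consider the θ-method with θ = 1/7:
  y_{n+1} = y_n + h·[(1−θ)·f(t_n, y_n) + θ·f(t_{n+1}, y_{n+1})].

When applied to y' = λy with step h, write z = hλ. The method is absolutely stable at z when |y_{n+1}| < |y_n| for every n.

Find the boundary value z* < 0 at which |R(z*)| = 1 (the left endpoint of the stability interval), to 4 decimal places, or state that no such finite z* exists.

With y'=λy (z=hλ):
  y_{n+1} = y_n + z·[6/7·y_n + 1/7·y_{n+1}] ⇒ (1 − 1/7z)y_{n+1} = (1 + 6/7z)y_n
  R(z) = (1 + 6/7z)/(1 − 1/7z).

Find x<0 with |R(x)|<1.
x=-0.92: |R|=0.1869
R=−1: 1+6/7x = −1+1/7x ⇒ -5/7x=2 ⇒ x=2/(-5/7)=-2.8000
Confirm numerically:
  x=-2.131: |R|=0.63367 <1
  x=-2.042: |R|=0.58084 <1
  x=-1.511: |R|=0.24274 <1
  x=-1.188: |R|=0.01563 <1
  x=-3.238: |R|=1.21391 >1
  x=-3.037: |R|=1.11806 >1
  x=-2.862: |R|=1.03143 >1
So |R|<1 on (-2.8000, 0).

z* = -2.8000.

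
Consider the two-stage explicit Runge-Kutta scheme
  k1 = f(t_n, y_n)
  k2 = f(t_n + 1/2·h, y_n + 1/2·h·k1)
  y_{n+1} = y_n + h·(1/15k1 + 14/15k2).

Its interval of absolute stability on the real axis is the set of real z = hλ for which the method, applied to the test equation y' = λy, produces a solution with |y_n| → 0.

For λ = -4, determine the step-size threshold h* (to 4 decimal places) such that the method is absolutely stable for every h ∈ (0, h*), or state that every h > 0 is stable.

Set f=λy, z=hλ:
  k1=λy_n ⇒ h·k1=z·y_n;  k2=λ(1+1/2z)y_n ⇒ h·k2=z(1+1/2z)y_n
  y_{n+1}/y_n = 1 + 1/15z + 14/15z(1+1/2z) = 1 + z + 7/15z²
  Hence R(z) = 1 + z + 7/15z².

Need |R(x)|<1, x<0.
x=-1.33: |R|=0.4955
R=1: x+7/15x²=0 ⇒ x=−15/7=-2.1429; min R=1−1/(4·7/15)=0.4643>−1
Confirm numerically:
  x=-1.895: |R|=0.78081 <1
  x=-1.251: |R|=0.47933 <1
  x=-1.172: |R|=0.46901 <1
  x=-2.675: |R|=1.66429 >1
  x=-2.495: |R|=1.41001 >1
  x=-2.317: |R|=1.18829 >1
Stable set (-2.1429, 0).

(-2.1429,0); λ=-4 ⇒ h* = (15/7)/4 = 0.5357.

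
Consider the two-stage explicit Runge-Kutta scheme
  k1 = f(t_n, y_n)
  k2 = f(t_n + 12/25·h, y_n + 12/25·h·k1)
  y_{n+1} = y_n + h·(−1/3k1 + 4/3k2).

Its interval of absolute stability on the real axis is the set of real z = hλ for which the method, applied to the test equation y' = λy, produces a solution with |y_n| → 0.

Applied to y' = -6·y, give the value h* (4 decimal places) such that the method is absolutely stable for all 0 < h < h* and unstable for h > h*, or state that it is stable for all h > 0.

Set f=λy, z=hλ:
  k1=λy_n ⇒ h·k1=z·y_n;  k2=λ(1+12/25z)y_n ⇒ h·k2=z(1+12/25z)y_n
  y_{n+1}/y_n = 1 − 1/3z + 4/3z(1+12/25z) = 1 + z + 16/25z²
  Hence R(z) = 1 + z + 16/25z².

Need |R(x)|<1, x<0.
x=-0.67: |R|=0.6173
R=1: x+16/25x²=0 ⇒ x=−25/16=-1.5625; min R=1−1/(4·16/25)=0.6094>−1
Confirm numerically:
  x=-1.507: |R|=0.94647 <1
  x=-1.011: |R|=0.64316 <1
  x=-0.946: |R|=0.62675 <1
  x=-0.874: |R|=0.61488 <1
  x=-2.124: |R|=1.76328 >1
  x=-2.096: |R|=1.71566 >1
  x=-1.737: |R|=1.19399 >1
So |R|<1 on (-1.5625, 0).

(-1.5625,0); λ=-6 ⇒ h* = (25/16)/6 = 0.2604.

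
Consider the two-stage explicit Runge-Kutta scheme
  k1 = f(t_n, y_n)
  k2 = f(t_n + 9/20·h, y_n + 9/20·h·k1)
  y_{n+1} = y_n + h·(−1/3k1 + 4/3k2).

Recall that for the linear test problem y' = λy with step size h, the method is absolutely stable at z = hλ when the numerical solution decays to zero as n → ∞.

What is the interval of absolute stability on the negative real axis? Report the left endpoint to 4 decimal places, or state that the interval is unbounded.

(-1.6667, 0).

With y'=λy (z=hλ):
  k1=λy_n ⇒ h·k1=z·y_n;  k2=λ(1+9/20z)y_n ⇒ h·k2=z(1+9/20z)y_n
  y_{n+1}/y_n = 1 − 1/3z + 4/3z(1+9/20z) = 1 + z + 3/5z²
  R(z) = 1 + z + 3/5z².

Need |R(x)|<1, x<0.
x=-1.63: |R|=0.9641
R=1: x+3/5x²=0 ⇒ x=−5/3=-1.6667; min R=1−1/(4·3/5)=0.5833>−1
Confirm numerically:
  x=-1.430: |R|=0.79694 <1
  x=-1.313: |R|=0.72138 <1
  x=-0.691: |R|=0.59549 <1
  x=-2.086: |R|=1.52484 >1
  x=-2.065: |R|=1.49353 >1
  x=-1.915: |R|=1.28534 >1
Stable set (-1.6667, 0).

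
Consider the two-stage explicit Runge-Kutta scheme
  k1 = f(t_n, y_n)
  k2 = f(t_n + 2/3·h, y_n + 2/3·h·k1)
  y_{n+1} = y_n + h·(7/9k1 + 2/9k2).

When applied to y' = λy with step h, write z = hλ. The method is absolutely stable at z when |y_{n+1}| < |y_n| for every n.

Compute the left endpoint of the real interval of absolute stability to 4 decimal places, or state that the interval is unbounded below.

left endpoint -6.7500.

On y'=λy, z=hλ:
  k1=λy_n ⇒ h·k1=z·y_n;  k2=λ(1+2/3z)y_n ⇒ h·k2=z(1+2/3z)y_n
  y_{n+1}/y_n = 1 + 7/9z + 2/9z(1+2/3z) = 1 + z + 4/27z²
  so R(z) = 1 + z + 4/27z².

Boundary: |R(x)|=1, x<0.
x=-1.69: |R|=0.2669
R=1: x+4/27x²=0 ⇒ x=−27/4=-6.7500; min R=1−1/(4·4/27)=-0.6875>−1
Confirm numerically:
  x=-5.897: |R|=0.25479 <1
  x=-5.534: |R|=0.00306 <1
  x=-5.270: |R|=0.15550 <1
  x=-7.311: |R|=1.60763 >1
  x=-6.783: |R|=1.03316 >1
Interval (-6.7500, 0).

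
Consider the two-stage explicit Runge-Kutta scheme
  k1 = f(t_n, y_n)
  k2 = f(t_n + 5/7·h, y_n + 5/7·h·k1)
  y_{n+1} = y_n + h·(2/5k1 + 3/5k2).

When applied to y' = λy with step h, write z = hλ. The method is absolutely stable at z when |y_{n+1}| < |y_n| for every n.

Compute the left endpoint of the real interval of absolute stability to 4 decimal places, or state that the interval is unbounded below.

left endpoint -2.3333.

With y'=λy (z=hλ):
  k1=λy_n ⇒ h·k1=z·y_n;  k2=λ(1+5/7z)y_n ⇒ h·k2=z(1+5/7z)y_n
  y_{n+1}/y_n = 1 + 2/5z + 3/5z(1+5/7z) = 1 + z + 3/7z²
  ⇒ R(z) = 1 + z + 3/7z².

Solve |R(x)|<1 on ℝ⁻.
x=-1.46: |R|=0.4535
R=1: x+3/7x²=0 ⇒ x=−7/3=-2.3333; min R=1−1/(4·3/7)=0.4167>−1
Confirm numerically:
  x=-2.232: |R|=0.90307 <1
  x=-1.989: |R|=0.70648 <1
  x=-1.137: |R|=0.41704 <1
  x=-0.980: |R|=0.43160 <1
  x=-2.896: |R|=1.69835 >1
  x=-2.541: |R|=1.22615 >1
So |R|<1 on (-2.3333, 0).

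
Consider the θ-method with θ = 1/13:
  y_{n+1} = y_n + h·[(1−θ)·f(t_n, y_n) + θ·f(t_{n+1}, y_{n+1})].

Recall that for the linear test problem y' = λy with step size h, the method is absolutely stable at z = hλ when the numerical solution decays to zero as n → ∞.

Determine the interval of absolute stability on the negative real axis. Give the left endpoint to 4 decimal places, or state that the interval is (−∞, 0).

(-2.3636, 0).

Set f=λy, z=hλ:
  y_{n+1} = y_n + z·[12/13·y_n + 1/13·y_{n+1}] ⇒ (1 − 1/13z)y_{n+1} = (1 + 12/13z)y_n
  so R(z) = (1 + 12/13z)/(1 − 1/13z).

Boundary: |R(x)|=1, x<0.
x=-1.55: |R|=0.3849
R=−1: 1+12/13x = −1+1/13x ⇒ -11/13x=2 ⇒ x=2/(-11/13)=-2.3636
Confirm numerically:
  x=-2.187: |R|=0.87206 <1
  x=-2.022: |R|=0.74983 <1
  x=-1.584: |R|=0.41196 <1
  x=-1.241: |R|=0.13286 <1
  x=-2.873: |R|=1.35299 >1
  x=-2.575: |R|=1.14928 >1
Interval (-2.3636, 0).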